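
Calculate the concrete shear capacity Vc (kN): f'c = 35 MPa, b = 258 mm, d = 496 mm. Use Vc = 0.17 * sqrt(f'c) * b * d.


Vc = 0.17 * sqrt(35) * 258 * 496 / 1000
= 128.7 kN

128.7


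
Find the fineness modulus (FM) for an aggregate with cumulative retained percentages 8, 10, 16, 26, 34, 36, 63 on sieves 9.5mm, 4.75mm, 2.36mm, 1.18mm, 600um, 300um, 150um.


FM = sum(cumulative % retained) / 100
= 193 / 100
= 1.93

1.93


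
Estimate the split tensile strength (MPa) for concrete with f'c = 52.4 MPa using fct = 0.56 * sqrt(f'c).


fct = 0.56 * sqrt(52.4)
= 0.56 * 7.239
= 4.054 MPa

4.054


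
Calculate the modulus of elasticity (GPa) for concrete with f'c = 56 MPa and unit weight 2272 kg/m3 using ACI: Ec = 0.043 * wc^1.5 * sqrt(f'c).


Ec = 0.043 * 2272^1.5 * sqrt(56) / 1000
= 34.85 GPa

34.85


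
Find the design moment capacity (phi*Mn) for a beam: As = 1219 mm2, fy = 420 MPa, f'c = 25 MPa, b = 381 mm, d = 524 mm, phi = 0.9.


a = As * fy / (0.85 * f'c * b)
= 1219 * 420 / (0.85 * 25 * 381)
= 63.2367 mm
Mn = As * fy * (d - a/2) / 10^6
= 252.0896 kN-m
phi*Mn = 0.9 * 252.0896 = 226.88 kN-m

226.88


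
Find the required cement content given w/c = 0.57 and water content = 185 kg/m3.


Cement = water / (w/c)
= 185 / 0.57
= 324.6 kg/m3

324.6


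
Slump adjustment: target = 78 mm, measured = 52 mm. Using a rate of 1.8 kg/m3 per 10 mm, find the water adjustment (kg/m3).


Difference = 78 - 52 = 26 mm
Water adjustment = 26 * 1.8 / 10 = 4.7 kg/m3

4.7


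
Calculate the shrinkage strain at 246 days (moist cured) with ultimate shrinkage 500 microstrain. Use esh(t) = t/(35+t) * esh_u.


esh(246) = 246 / (35 + 246) * 500
= 246 / 281 * 500
= 437.7 microstrain

437.7


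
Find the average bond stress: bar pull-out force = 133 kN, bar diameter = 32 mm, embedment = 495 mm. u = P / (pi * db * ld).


u = P / (pi * db * ld)
= 133 * 1000 / (pi * 32 * 495)
= 2.673 MPa

2.673


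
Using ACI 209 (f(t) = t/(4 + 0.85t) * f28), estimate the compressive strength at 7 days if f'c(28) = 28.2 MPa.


f(7) = 7 / (4 + 0.85 * 7) * 28.2
= 7 / 9.95 * 28.2
= 19.84 MPa

19.84


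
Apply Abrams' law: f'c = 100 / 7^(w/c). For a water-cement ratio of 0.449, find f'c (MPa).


f'c = 100 / 7^0.449
= 100 / 2.396
= 41.74 MPa

41.74


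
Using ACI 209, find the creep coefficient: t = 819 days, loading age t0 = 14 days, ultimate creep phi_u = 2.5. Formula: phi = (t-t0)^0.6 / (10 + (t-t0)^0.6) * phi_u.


dt = 819 - 14 = 805
phi = 805^0.6 / (10 + 805^0.6) * 2.5
= 2.118

2.118


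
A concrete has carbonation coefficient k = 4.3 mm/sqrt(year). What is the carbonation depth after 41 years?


depth = k * sqrt(t)
= 4.3 * sqrt(41)
= 27.53 mm

27.53


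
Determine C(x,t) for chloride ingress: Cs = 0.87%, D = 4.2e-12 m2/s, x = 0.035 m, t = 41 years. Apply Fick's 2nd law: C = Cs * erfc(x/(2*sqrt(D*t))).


t_seconds = 41 * 365.25 * 24 * 3600 = 1293861600.0 s
arg = 0.035 / (2 * sqrt(4.2e-12 * 1293861600.0))
= 0.2374
erfc(0.2374) = 0.7371
C = 0.87 * 0.7371 = 0.6413%

0.6413


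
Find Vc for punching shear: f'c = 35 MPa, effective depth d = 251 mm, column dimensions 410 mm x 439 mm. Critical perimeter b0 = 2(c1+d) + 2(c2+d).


b0 = 2*(410 + 251) + 2*(439 + 251) = 2702 mm
Vc = 0.33 * sqrt(35) * 2702 * 251 / 1000
= 1324.06 kN

1324.06


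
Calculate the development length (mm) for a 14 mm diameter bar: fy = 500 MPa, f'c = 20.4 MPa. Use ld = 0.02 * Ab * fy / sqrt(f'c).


Ab = pi * 14^2 / 4 = 153.938 mm2
ld = 0.02 * 153.938 * 500 / sqrt(20.4)
= 340.8 mm

340.8


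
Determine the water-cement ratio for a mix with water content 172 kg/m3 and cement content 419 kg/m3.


w/c = water / cement
w/c = 172 / 419 = 0.411

0.411


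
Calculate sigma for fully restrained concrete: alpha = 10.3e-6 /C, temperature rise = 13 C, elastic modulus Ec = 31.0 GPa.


sigma = alpha * dT * Ec
= 10.3e-6 * 13 * 31.0 * 1000
= 4.151 MPa

4.151


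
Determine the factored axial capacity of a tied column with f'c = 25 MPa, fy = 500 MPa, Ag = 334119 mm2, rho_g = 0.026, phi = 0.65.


Ast = rho * Ag = 0.026 * 334119 = 8687.094 mm2
phi*Pn = 0.65 * 0.80 * (0.85 * 25 * (334119 - 8687.094) + 500 * 8687.094) / 1000
= 5854.67 kN

5854.67


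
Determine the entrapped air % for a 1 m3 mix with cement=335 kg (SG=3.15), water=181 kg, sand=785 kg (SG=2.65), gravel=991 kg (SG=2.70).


Vol cement = 335 / (3.15 * 1000) = 0.106349 m3
Vol water = 181 / 1000 = 0.181 m3
Vol sand = 785 / (2.65 * 1000) = 0.296226 m3
Vol gravel = 991 / (2.70 * 1000) = 0.367037 m3
Total solid + water volume = 0.950613 m3
Air = (1 - 0.950613) * 100 = 4.94%

4.94


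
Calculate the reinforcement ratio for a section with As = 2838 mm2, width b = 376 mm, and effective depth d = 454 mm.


rho = As / (b * d)
= 2838 / (376 * 454)
= 0.0166

0.0166


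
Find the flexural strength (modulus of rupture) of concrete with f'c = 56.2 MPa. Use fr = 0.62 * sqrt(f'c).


fr = 0.62 * sqrt(56.2)
= 4.648 MPa

4.648


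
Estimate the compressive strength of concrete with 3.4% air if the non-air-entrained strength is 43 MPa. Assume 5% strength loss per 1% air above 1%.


Strength loss = (3.4 - 1) * 5 = 12.0%
f'c = 43 * (1 - 12.0/100)
= 37.84 MPa

37.84


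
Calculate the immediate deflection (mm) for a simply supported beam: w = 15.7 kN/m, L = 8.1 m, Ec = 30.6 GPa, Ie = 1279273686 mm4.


Convert: L = 8.1 m = 8100 mm, Ec = 30.6 GPa = 30600 MPa
delta = 5 * 15.7 * 8100^4 / (384 * 30600 * 1279273686)
= 22.48 mm

22.48


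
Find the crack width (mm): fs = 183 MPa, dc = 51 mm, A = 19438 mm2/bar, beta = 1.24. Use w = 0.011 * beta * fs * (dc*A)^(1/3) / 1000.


w = 0.011 * beta * fs * (dc * A)^(1/3) / 1000
= 0.011 * 1.24 * 183 * (51 * 19438)^(1/3) / 1000
= 0.249 mm

0.249


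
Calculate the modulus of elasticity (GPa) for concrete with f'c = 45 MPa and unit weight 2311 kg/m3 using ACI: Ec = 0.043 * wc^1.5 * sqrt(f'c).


Ec = 0.043 * 2311^1.5 * sqrt(45) / 1000
= 32.05 GPa

32.05


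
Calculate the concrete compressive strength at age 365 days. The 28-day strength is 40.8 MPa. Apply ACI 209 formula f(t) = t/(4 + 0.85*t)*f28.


f(365) = 365 / (4 + 0.85 * 365) * 40.8
= 365 / 314.25 * 40.8
= 47.39 MPa

47.39


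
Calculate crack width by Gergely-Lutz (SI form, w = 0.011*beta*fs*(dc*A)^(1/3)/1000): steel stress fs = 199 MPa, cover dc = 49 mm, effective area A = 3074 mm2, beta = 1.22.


w = 0.011 * beta * fs * (dc * A)^(1/3) / 1000
= 0.011 * 1.22 * 199 * (49 * 3074)^(1/3) / 1000
= 0.142 mm

0.142


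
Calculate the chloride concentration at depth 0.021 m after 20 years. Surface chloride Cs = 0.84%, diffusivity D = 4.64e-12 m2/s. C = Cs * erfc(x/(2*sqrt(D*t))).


t_seconds = 20 * 365.25 * 24 * 3600 = 631152000.0 s
arg = 0.021 / (2 * sqrt(4.64e-12 * 631152000.0))
= 0.194
erfc(0.194) = 0.7838
C = 0.84 * 0.7838 = 0.6584%

0.6584


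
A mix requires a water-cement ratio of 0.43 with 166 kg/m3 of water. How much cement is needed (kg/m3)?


Cement = water / (w/c)
= 166 / 0.43
= 386.0 kg/m3

386.0


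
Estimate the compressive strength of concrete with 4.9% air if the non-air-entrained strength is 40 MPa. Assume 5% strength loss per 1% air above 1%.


Strength loss = (4.9 - 1) * 5 = 19.5%
f'c = 40 * (1 - 19.5/100)
= 32.2 MPa

32.2


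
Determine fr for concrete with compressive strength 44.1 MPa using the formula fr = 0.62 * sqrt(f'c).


fr = 0.62 * sqrt(44.1)
= 4.117 MPa

4.117


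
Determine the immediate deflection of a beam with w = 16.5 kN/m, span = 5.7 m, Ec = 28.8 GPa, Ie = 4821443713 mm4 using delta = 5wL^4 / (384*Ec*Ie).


Convert: L = 5.7 m = 5700 mm, Ec = 28.8 GPa = 28800 MPa
delta = 5 * 16.5 * 5700^4 / (384 * 28800 * 4821443713)
= 1.63 mm

1.63


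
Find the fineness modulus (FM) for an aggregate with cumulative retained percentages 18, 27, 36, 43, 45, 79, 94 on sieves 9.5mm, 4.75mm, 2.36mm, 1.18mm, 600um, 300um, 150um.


FM = sum(cumulative % retained) / 100
= 342 / 100
= 3.42

3.42


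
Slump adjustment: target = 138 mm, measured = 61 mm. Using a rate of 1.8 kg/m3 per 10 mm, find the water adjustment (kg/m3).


Difference = 138 - 61 = 77 mm
Water adjustment = 77 * 1.8 / 10 = 13.9 kg/m3

13.9


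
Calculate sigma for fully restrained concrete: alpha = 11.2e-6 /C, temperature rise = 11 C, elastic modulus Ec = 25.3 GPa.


sigma = alpha * dT * Ec
= 11.2e-6 * 11 * 25.3 * 1000
= 3.117 MPa

3.117


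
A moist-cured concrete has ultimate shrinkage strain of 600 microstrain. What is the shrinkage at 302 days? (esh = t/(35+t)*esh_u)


esh(302) = 302 / (35 + 302) * 600
= 302 / 337 * 600
= 537.7 microstrain

537.7


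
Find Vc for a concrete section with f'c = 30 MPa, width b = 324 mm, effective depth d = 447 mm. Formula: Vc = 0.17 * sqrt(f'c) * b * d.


Vc = 0.17 * sqrt(30) * 324 * 447 / 1000
= 134.85 kN

134.85


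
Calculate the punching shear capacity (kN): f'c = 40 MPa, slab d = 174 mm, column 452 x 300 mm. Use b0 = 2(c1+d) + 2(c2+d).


b0 = 2*(452 + 174) + 2*(300 + 174) = 2200 mm
Vc = 0.33 * sqrt(40) * 2200 * 174 / 1000
= 798.94 kN

798.94


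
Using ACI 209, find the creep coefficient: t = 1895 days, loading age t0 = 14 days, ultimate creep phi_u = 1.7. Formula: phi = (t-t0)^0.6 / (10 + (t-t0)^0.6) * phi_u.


dt = 1895 - 14 = 1881
phi = 1881^0.6 / (10 + 1881^0.6) * 1.7
= 1.534

1.534


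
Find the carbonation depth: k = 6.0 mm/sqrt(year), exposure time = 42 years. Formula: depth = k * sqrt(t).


depth = k * sqrt(t)
= 6.0 * sqrt(42)
= 38.88 mm

38.88


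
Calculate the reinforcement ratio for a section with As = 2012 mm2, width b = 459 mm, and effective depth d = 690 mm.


rho = As / (b * d)
= 2012 / (459 * 690)
= 0.0064

0.0064


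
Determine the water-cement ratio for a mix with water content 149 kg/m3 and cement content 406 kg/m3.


w/c = water / cement
w/c = 149 / 406 = 0.367

0.367


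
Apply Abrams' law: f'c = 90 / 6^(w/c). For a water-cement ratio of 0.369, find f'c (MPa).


f'c = 90 / 6^0.369
= 90 / 1.937
= 46.46 MPa

46.46


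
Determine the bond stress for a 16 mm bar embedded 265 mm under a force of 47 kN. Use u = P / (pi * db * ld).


u = P / (pi * db * ld)
= 47 * 1000 / (pi * 16 * 265)
= 3.528 MPa

3.528


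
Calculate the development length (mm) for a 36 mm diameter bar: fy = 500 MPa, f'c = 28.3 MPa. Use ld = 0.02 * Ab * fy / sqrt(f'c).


Ab = pi * 36^2 / 4 = 1017.876 mm2
ld = 0.02 * 1017.876 * 500 / sqrt(28.3)
= 1913.4 mm

1913.4


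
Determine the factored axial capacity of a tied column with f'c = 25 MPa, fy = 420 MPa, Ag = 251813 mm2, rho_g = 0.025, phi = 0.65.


Ast = rho * Ag = 0.025 * 251813 = 6295.325 mm2
phi*Pn = 0.65 * 0.80 * (0.85 * 25 * (251813 - 6295.325) + 420 * 6295.325) / 1000
= 4087.87 kN

4087.87


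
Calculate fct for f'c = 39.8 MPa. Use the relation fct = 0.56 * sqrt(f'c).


fct = 0.56 * sqrt(39.8)
= 0.56 * 6.309
= 3.533 MPa

3.533


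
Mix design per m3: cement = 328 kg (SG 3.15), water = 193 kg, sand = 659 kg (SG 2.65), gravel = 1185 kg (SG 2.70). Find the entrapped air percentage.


Vol cement = 328 / (3.15 * 1000) = 0.104127 m3
Vol water = 193 / 1000 = 0.193 m3
Vol sand = 659 / (2.65 * 1000) = 0.248679 m3
Vol gravel = 1185 / (2.70 * 1000) = 0.438889 m3
Total solid + water volume = 0.984695 m3
Air = (1 - 0.984695) * 100 = 1.53%

1.53


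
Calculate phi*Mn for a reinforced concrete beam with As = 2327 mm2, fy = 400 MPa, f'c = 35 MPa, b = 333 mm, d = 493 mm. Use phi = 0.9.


a = As * fy / (0.85 * f'c * b)
= 2327 * 400 / (0.85 * 35 * 333)
= 93.9561 mm
Mn = As * fy * (d - a/2) / 10^6
= 415.1572 kN-m
phi*Mn = 0.9 * 415.1572 = 373.64 kN-m

373.64


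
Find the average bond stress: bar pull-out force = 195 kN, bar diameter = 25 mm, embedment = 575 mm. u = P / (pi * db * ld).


u = P / (pi * db * ld)
= 195 * 1000 / (pi * 25 * 575)
= 4.318 MPa

4.318


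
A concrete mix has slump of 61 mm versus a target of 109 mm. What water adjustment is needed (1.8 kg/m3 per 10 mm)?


Difference = 109 - 61 = 48 mm
Water adjustment = 48 * 1.8 / 10 = 8.6 kg/m3

8.6


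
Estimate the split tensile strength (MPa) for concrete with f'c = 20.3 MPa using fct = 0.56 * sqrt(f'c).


fct = 0.56 * sqrt(20.3)
= 0.56 * 4.506
= 2.523 MPa

2.523


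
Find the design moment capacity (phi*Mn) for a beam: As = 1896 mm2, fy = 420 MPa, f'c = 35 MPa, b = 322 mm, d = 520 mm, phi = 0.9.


a = As * fy / (0.85 * f'c * b)
= 1896 * 420 / (0.85 * 35 * 322)
= 83.1275 mm
Mn = As * fy * (d - a/2) / 10^6
= 380.9883 kN-m
phi*Mn = 0.9 * 380.9883 = 342.89 kN-m

342.89


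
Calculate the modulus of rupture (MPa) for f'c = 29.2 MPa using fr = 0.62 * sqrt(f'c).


fr = 0.62 * sqrt(29.2)
= 3.35 MPa

3.35


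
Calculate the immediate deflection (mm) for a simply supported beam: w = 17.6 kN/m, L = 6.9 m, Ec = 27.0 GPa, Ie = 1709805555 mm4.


Convert: L = 6.9 m = 6900 mm, Ec = 27.0 GPa = 27000 MPa
delta = 5 * 17.6 * 6900^4 / (384 * 27000 * 1709805555)
= 11.25 mm

11.25


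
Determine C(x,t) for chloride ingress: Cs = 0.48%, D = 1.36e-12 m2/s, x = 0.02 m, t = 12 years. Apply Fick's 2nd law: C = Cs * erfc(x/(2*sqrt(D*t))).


t_seconds = 12 * 365.25 * 24 * 3600 = 378691200.0 s
arg = 0.02 / (2 * sqrt(1.36e-12 * 378691200.0))
= 0.4406
erfc(0.4406) = 0.5332
C = 0.48 * 0.5332 = 0.2559%

0.2559


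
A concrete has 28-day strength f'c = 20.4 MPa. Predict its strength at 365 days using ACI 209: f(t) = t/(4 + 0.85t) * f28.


f(365) = 365 / (4 + 0.85 * 365) * 20.4
= 365 / 314.25 * 20.4
= 23.69 MPa

23.69


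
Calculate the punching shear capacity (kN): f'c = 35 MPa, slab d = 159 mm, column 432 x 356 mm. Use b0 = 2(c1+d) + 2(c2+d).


b0 = 2*(432 + 159) + 2*(356 + 159) = 2212 mm
Vc = 0.33 * sqrt(35) * 2212 * 159 / 1000
= 686.64 kN

686.64


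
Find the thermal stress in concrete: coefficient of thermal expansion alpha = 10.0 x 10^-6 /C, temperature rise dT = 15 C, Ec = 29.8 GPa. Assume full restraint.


sigma = alpha * dT * Ec
= 10.0e-6 * 15 * 29.8 * 1000
= 4.47 MPa

4.47


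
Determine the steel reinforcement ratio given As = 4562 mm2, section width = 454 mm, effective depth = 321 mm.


rho = As / (b * d)
= 4562 / (454 * 321)
= 0.0313

0.0313


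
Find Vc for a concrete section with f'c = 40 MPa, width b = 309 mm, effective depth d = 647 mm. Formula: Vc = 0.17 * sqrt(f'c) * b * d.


Vc = 0.17 * sqrt(40) * 309 * 647 / 1000
= 214.95 kN

214.95


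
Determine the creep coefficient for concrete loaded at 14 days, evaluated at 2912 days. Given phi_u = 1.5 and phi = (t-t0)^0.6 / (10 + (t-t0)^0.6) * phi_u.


dt = 2912 - 14 = 2898
phi = 2898^0.6 / (10 + 2898^0.6) * 1.5
= 1.384

1.384


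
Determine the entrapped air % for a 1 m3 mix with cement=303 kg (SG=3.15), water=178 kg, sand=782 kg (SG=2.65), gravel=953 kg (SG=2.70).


Vol cement = 303 / (3.15 * 1000) = 0.09619 m3
Vol water = 178 / 1000 = 0.178 m3
Vol sand = 782 / (2.65 * 1000) = 0.295094 m3
Vol gravel = 953 / (2.70 * 1000) = 0.352963 m3
Total solid + water volume = 0.922248 m3
Air = (1 - 0.922248) * 100 = 7.78%

7.78


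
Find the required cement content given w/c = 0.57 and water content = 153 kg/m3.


Cement = water / (w/c)
= 153 / 0.57
= 268.4 kg/m3

268.4


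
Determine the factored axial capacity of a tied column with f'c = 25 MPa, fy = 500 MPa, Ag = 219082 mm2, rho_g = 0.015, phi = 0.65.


Ast = rho * Ag = 0.015 * 219082 = 3286.23 mm2
phi*Pn = 0.65 * 0.80 * (0.85 * 25 * (219082 - 3286.23) + 500 * 3286.23) / 1000
= 3238.96 kN

3238.96


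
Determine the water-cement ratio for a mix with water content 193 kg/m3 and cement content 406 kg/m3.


w/c = water / cement
w/c = 193 / 406 = 0.475

0.475


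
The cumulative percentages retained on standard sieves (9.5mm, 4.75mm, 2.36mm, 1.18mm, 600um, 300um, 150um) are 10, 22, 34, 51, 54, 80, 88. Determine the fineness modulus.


FM = sum(cumulative % retained) / 100
= 339 / 100
= 3.39

3.39


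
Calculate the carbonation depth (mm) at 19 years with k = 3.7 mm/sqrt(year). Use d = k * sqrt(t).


depth = k * sqrt(t)
= 3.7 * sqrt(19)
= 16.13 mm

16.13


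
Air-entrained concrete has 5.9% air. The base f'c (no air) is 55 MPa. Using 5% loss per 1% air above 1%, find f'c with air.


Strength loss = (5.9 - 1) * 5 = 24.5%
f'c = 55 * (1 - 24.5/100)
= 41.52 MPa

41.52


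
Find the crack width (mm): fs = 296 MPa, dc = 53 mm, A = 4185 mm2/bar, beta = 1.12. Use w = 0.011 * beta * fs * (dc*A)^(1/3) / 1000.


w = 0.011 * beta * fs * (dc * A)^(1/3) / 1000
= 0.011 * 1.12 * 296 * (53 * 4185)^(1/3) / 1000
= 0.221 mm

0.221


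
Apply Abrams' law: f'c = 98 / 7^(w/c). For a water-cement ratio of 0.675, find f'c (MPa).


f'c = 98 / 7^0.675
= 98 / 3.719
= 26.35 MPa

26.35


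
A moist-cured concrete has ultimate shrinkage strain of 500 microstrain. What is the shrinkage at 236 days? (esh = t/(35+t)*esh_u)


esh(236) = 236 / (35 + 236) * 500
= 236 / 271 * 500
= 435.4 microstrain

435.4


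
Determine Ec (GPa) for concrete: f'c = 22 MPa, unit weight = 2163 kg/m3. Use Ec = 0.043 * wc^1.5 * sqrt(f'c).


Ec = 0.043 * 2163^1.5 * sqrt(22) / 1000
= 20.29 GPa

20.29


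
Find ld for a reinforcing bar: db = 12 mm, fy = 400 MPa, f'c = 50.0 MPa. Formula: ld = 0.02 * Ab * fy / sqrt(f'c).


Ab = pi * 12^2 / 4 = 113.097 mm2
ld = 0.02 * 113.097 * 400 / sqrt(50.0)
= 128.0 mm

128.0


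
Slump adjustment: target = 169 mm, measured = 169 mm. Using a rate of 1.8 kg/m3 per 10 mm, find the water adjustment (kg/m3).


Difference = 169 - 169 = 0 mm
Water adjustment = 0 * 1.8 / 10 = 0.0 kg/m3

0.0


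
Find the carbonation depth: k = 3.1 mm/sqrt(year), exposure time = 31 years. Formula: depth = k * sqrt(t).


depth = k * sqrt(t)
= 3.1 * sqrt(31)
= 17.26 mm

17.26


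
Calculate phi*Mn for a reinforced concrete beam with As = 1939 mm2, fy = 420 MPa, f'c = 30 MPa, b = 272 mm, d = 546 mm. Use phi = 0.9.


a = As * fy / (0.85 * f'c * b)
= 1939 * 420 / (0.85 * 30 * 272)
= 117.4135 mm
Mn = As * fy * (d - a/2) / 10^6
= 396.8419 kN-m
phi*Mn = 0.9 * 396.8419 = 357.16 kN-m

357.16


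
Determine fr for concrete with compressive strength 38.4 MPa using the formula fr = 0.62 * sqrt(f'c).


fr = 0.62 * sqrt(38.4)
= 3.842 MPa

3.842


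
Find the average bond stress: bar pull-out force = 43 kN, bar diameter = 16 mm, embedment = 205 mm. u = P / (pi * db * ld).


u = P / (pi * db * ld)
= 43 * 1000 / (pi * 16 * 205)
= 4.173 MPa

4.173


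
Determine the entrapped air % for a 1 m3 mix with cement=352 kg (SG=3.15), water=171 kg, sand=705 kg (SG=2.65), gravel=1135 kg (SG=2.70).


Vol cement = 352 / (3.15 * 1000) = 0.111746 m3
Vol water = 171 / 1000 = 0.171 m3
Vol sand = 705 / (2.65 * 1000) = 0.266038 m3
Vol gravel = 1135 / (2.70 * 1000) = 0.42037 m3
Total solid + water volume = 0.969154 m3
Air = (1 - 0.969154) * 100 = 3.08%

3.08


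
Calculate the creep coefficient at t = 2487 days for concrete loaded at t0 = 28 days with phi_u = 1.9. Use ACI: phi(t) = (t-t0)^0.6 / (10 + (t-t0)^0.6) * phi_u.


dt = 2487 - 28 = 2459
phi = 2459^0.6 / (10 + 2459^0.6) * 1.9
= 1.739

1.739


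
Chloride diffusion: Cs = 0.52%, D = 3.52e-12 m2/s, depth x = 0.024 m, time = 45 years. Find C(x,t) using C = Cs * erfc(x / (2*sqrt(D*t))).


t_seconds = 45 * 365.25 * 24 * 3600 = 1420092000.0 s
arg = 0.024 / (2 * sqrt(3.52e-12 * 1420092000.0))
= 0.1697
erfc(0.1697) = 0.8103
C = 0.52 * 0.8103 = 0.4214%

0.4214


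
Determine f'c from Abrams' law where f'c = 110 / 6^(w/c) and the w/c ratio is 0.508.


f'c = 110 / 6^0.508
= 110 / 2.485
= 44.27 MPa

44.27


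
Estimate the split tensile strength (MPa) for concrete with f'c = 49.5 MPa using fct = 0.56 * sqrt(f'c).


fct = 0.56 * sqrt(49.5)
= 0.56 * 7.036
= 3.94 MPa

3.94


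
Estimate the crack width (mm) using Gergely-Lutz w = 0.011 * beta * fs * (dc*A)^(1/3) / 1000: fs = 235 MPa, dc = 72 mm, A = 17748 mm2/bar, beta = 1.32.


w = 0.011 * beta * fs * (dc * A)^(1/3) / 1000
= 0.011 * 1.32 * 235 * (72 * 17748)^(1/3) / 1000
= 0.37 mm

0.37


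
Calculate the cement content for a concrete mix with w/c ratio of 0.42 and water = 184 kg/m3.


Cement = water / (w/c)
= 184 / 0.42
= 438.1 kg/m3

438.1


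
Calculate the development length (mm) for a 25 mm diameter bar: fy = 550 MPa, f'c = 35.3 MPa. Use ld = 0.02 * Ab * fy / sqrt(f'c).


Ab = pi * 25^2 / 4 = 490.874 mm2
ld = 0.02 * 490.874 * 550 / sqrt(35.3)
= 908.8 mm

908.8


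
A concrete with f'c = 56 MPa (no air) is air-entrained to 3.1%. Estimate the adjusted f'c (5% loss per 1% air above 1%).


Strength loss = (3.1 - 1) * 5 = 10.5%
f'c = 56 * (1 - 10.5/100)
= 50.12 MPa

50.12


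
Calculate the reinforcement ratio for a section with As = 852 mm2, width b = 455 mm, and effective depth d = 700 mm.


rho = As / (b * d)
= 852 / (455 * 700)
= 0.0027

0.0027


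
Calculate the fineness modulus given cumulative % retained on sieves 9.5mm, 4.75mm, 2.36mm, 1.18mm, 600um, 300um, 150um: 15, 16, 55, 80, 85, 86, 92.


FM = sum(cumulative % retained) / 100
= 429 / 100
= 4.29

4.29


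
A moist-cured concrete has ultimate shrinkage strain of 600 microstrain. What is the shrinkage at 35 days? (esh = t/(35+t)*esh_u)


esh(35) = 35 / (35 + 35) * 600
= 35 / 70 * 600
= 300.0 microstrain

300.0


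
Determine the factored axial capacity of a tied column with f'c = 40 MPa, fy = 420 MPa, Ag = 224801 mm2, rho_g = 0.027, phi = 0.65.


Ast = rho * Ag = 0.027 * 224801 = 6069.627 mm2
phi*Pn = 0.65 * 0.80 * (0.85 * 40 * (224801 - 6069.627) + 420 * 6069.627) / 1000
= 5192.78 kN

5192.78


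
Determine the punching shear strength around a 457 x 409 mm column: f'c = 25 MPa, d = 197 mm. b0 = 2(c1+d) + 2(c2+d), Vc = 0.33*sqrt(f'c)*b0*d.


b0 = 2*(457 + 197) + 2*(409 + 197) = 2520 mm
Vc = 0.33 * sqrt(25) * 2520 * 197 / 1000
= 819.13 kN

819.13


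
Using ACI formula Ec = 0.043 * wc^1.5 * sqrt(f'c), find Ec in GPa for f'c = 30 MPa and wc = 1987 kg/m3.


Ec = 0.043 * 1987^1.5 * sqrt(30) / 1000
= 20.86 GPa

20.86


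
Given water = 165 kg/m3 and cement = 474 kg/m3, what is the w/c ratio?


w/c = water / cement
w/c = 165 / 474 = 0.348

0.348


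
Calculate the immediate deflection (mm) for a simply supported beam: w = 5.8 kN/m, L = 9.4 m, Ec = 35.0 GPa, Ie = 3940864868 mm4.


Convert: L = 9.4 m = 9400 mm, Ec = 35.0 GPa = 35000 MPa
delta = 5 * 5.8 * 9400^4 / (384 * 35000 * 3940864868)
= 4.27 mm

4.27


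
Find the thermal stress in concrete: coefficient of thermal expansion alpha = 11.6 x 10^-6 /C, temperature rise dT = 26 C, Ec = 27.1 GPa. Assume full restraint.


sigma = alpha * dT * Ec
= 11.6e-6 * 26 * 27.1 * 1000
= 8.173 MPa

8.173


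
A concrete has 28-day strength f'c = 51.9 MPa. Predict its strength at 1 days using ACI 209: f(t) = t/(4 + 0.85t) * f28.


f(1) = 1 / (4 + 0.85 * 1) * 51.9
= 1 / 4.85 * 51.9
= 10.7 MPa

10.7


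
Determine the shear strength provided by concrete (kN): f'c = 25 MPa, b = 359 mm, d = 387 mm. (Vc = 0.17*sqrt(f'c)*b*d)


Vc = 0.17 * sqrt(25) * 359 * 387 / 1000
= 118.09 kN

118.09


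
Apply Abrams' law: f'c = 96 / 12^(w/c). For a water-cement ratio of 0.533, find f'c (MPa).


f'c = 96 / 12^0.533
= 96 / 3.76
= 25.53 MPa

25.53


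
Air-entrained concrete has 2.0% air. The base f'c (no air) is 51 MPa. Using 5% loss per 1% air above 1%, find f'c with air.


Strength loss = (2.0 - 1) * 5 = 5.0%
f'c = 51 * (1 - 5.0/100)
= 48.45 MPa

48.45


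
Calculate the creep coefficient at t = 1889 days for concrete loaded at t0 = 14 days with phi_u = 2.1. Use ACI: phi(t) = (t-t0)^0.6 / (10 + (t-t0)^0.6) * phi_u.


dt = 1889 - 14 = 1875
phi = 1875^0.6 / (10 + 1875^0.6) * 2.1
= 1.894

1.894


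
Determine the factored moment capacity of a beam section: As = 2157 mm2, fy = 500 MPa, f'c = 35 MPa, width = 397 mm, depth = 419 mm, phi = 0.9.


a = As * fy / (0.85 * f'c * b)
= 2157 * 500 / (0.85 * 35 * 397)
= 91.3151 mm
Mn = As * fy * (d - a/2) / 10^6
= 402.6498 kN-m
phi*Mn = 0.9 * 402.6498 = 362.38 kN-m

362.38


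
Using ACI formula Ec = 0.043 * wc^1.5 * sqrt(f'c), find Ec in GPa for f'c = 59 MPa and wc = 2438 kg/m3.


Ec = 0.043 * 2438^1.5 * sqrt(59) / 1000
= 39.76 GPa

39.76


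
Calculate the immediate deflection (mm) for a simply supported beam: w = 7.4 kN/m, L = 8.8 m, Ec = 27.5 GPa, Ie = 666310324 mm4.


Convert: L = 8.8 m = 8800 mm, Ec = 27.5 GPa = 27500 MPa
delta = 5 * 7.4 * 8800^4 / (384 * 27500 * 666310324)
= 31.53 mm

31.53


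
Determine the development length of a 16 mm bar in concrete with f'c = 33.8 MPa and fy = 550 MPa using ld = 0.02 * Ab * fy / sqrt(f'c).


Ab = pi * 16^2 / 4 = 201.062 mm2
ld = 0.02 * 201.062 * 550 / sqrt(33.8)
= 380.4 mm

380.4


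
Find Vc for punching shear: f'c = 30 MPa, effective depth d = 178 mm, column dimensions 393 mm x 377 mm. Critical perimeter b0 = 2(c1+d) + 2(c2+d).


b0 = 2*(393 + 178) + 2*(377 + 178) = 2252 mm
Vc = 0.33 * sqrt(30) * 2252 * 178 / 1000
= 724.54 kN

724.54


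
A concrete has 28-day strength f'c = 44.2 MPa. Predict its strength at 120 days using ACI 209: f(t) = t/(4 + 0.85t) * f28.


f(120) = 120 / (4 + 0.85 * 120) * 44.2
= 120 / 106.0 * 44.2
= 50.04 MPa

50.04


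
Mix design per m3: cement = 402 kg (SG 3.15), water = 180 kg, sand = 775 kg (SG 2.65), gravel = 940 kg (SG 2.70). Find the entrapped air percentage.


Vol cement = 402 / (3.15 * 1000) = 0.127619 m3
Vol water = 180 / 1000 = 0.18 m3
Vol sand = 775 / (2.65 * 1000) = 0.292453 m3
Vol gravel = 940 / (2.70 * 1000) = 0.348148 m3
Total solid + water volume = 0.94822 m3
Air = (1 - 0.94822) * 100 = 5.18%

5.18


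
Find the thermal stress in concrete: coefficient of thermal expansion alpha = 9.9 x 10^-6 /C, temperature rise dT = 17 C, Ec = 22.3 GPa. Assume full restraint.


sigma = alpha * dT * Ec
= 9.9e-6 * 17 * 22.3 * 1000
= 3.753 MPa

3.753


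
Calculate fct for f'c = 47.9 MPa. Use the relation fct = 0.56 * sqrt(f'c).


fct = 0.56 * sqrt(47.9)
= 0.56 * 6.921
= 3.876 MPa

3.876


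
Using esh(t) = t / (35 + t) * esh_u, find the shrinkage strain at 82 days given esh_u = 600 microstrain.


esh(82) = 82 / (35 + 82) * 600
= 82 / 117 * 600
= 420.5 microstrain

420.5


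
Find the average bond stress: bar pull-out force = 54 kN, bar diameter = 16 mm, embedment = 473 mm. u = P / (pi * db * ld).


u = P / (pi * db * ld)
= 54 * 1000 / (pi * 16 * 473)
= 2.271 MPa

2.271


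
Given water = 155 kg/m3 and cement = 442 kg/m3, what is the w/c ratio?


w/c = water / cement
w/c = 155 / 442 = 0.351

0.351


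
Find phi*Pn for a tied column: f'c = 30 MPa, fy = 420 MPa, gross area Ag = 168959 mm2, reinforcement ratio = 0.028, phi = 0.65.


Ast = rho * Ag = 0.028 * 168959 = 4730.852 mm2
phi*Pn = 0.65 * 0.80 * (0.85 * 30 * (168959 - 4730.852) + 420 * 4730.852) / 1000
= 3210.88 kN

3210.88


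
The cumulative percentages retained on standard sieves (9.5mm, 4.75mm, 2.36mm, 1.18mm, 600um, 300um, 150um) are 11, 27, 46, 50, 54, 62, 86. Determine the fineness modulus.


FM = sum(cumulative % retained) / 100
= 336 / 100
= 3.36

3.36


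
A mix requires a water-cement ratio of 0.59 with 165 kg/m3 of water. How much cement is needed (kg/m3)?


Cement = water / (w/c)
= 165 / 0.59
= 279.7 kg/m3

279.7


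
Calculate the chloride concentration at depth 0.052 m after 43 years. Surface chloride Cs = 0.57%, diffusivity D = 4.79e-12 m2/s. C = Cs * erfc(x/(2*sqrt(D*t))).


t_seconds = 43 * 365.25 * 24 * 3600 = 1356976800.0 s
arg = 0.052 / (2 * sqrt(4.79e-12 * 1356976800.0))
= 0.3225
erfc(0.3225) = 0.6483
C = 0.57 * 0.6483 = 0.3696%

0.3696


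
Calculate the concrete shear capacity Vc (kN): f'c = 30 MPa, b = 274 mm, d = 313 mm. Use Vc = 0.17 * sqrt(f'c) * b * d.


Vc = 0.17 * sqrt(30) * 274 * 313 / 1000
= 79.86 kN

79.86


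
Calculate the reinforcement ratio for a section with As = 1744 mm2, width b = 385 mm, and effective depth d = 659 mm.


rho = As / (b * d)
= 1744 / (385 * 659)
= 0.0069

0.0069


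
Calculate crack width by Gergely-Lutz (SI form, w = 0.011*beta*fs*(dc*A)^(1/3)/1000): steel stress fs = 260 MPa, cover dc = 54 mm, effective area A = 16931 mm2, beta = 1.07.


w = 0.011 * beta * fs * (dc * A)^(1/3) / 1000
= 0.011 * 1.07 * 260 * (54 * 16931)^(1/3) / 1000
= 0.297 mm

0.297


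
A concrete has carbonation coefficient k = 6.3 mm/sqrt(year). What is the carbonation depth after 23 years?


depth = k * sqrt(t)
= 6.3 * sqrt(23)
= 30.21 mm

30.21


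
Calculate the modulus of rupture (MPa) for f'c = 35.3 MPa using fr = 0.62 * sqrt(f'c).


fr = 0.62 * sqrt(35.3)
= 3.684 MPa

3.684


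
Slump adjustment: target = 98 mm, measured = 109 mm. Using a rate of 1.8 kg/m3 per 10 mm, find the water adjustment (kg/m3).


Difference = 98 - 109 = -11 mm
Water adjustment = -11 * 1.8 / 10 = -2.0 kg/m3

-2.0


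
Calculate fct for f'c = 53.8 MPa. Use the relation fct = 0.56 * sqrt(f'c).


fct = 0.56 * sqrt(53.8)
= 0.56 * 7.335
= 4.108 MPa

4.108


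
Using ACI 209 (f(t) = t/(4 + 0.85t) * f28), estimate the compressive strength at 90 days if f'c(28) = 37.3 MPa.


f(90) = 90 / (4 + 0.85 * 90) * 37.3
= 90 / 80.5 * 37.3
= 41.7 MPa

41.7


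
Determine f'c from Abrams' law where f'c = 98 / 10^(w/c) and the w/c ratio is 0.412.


f'c = 98 / 10^0.412
= 98 / 2.582
= 37.95 MPa

37.95


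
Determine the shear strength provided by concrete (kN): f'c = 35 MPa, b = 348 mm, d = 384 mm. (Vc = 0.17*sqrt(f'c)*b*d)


Vc = 0.17 * sqrt(35) * 348 * 384 / 1000
= 134.4 kN

134.4


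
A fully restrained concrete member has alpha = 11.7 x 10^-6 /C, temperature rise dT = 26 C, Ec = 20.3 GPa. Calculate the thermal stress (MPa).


sigma = alpha * dT * Ec
= 11.7e-6 * 26 * 20.3 * 1000
= 6.175 MPa

6.175


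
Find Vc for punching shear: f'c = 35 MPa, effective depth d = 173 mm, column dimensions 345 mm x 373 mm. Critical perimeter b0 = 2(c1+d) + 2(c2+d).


b0 = 2*(345 + 173) + 2*(373 + 173) = 2128 mm
Vc = 0.33 * sqrt(35) * 2128 * 173 / 1000
= 718.73 kN

718.73


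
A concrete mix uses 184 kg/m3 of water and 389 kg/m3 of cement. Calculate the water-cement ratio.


w/c = water / cement
w/c = 184 / 389 = 0.473

0.473


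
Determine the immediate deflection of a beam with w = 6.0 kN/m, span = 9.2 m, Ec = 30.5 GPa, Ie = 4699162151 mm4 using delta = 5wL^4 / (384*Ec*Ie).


Convert: L = 9.2 m = 9200 mm, Ec = 30.5 GPa = 30500 MPa
delta = 5 * 6.0 * 9200^4 / (384 * 30500 * 4699162151)
= 3.91 mm

3.91


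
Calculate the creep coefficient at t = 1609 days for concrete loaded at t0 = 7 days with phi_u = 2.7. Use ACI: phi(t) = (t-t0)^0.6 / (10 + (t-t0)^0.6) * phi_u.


dt = 1609 - 7 = 1602
phi = 1602^0.6 / (10 + 1602^0.6) * 2.7
= 2.412

2.412


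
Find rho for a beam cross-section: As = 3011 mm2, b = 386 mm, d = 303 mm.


rho = As / (b * d)
= 3011 / (386 * 303)
= 0.0257

0.0257


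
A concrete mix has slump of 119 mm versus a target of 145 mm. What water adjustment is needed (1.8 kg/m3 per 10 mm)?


Difference = 145 - 119 = 26 mm
Water adjustment = 26 * 1.8 / 10 = 4.7 kg/m3

4.7


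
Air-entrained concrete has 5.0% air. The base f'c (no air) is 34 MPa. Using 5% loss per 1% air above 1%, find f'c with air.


Strength loss = (5.0 - 1) * 5 = 20.0%
f'c = 34 * (1 - 20.0/100)
= 27.2 MPa

27.2


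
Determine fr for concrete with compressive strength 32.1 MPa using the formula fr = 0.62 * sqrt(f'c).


fr = 0.62 * sqrt(32.1)
= 3.513 MPa

3.513


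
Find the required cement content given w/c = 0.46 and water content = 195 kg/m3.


Cement = water / (w/c)
= 195 / 0.46
= 423.9 kg/m3

423.9


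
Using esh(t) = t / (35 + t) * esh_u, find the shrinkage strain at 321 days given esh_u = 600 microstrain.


esh(321) = 321 / (35 + 321) * 600
= 321 / 356 * 600
= 541.0 microstrain

541.0


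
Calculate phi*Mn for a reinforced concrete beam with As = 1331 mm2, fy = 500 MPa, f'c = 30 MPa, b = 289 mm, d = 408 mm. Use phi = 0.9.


a = As * fy / (0.85 * f'c * b)
= 1331 * 500 / (0.85 * 30 * 289)
= 90.3046 mm
Mn = As * fy * (d - a/2) / 10^6
= 241.4751 kN-m
phi*Mn = 0.9 * 241.4751 = 217.33 kN-m

217.33


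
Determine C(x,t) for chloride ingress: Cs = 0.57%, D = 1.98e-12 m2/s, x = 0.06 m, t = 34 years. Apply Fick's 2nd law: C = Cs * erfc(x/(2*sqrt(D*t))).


t_seconds = 34 * 365.25 * 24 * 3600 = 1072958400.0 s
arg = 0.06 / (2 * sqrt(1.98e-12 * 1072958400.0))
= 0.6509
erfc(0.6509) = 0.3573
C = 0.57 * 0.3573 = 0.2037%

0.2037


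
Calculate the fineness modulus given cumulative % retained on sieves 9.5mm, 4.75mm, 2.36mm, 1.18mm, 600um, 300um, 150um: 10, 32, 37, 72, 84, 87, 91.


FM = sum(cumulative % retained) / 100
= 413 / 100
= 4.13

4.13


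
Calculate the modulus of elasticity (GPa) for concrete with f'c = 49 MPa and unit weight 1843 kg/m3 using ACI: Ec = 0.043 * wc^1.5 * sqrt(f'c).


Ec = 0.043 * 1843^1.5 * sqrt(49) / 1000
= 23.82 GPa

23.82


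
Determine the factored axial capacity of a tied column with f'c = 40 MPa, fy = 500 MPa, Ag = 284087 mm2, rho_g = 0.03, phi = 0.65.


Ast = rho * Ag = 0.03 * 284087 = 8522.61 mm2
phi*Pn = 0.65 * 0.80 * (0.85 * 40 * (284087 - 8522.61) + 500 * 8522.61) / 1000
= 7087.86 kN

7087.86


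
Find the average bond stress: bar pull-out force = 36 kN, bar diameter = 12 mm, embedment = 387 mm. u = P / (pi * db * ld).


u = P / (pi * db * ld)
= 36 * 1000 / (pi * 12 * 387)
= 2.468 MPa

2.468


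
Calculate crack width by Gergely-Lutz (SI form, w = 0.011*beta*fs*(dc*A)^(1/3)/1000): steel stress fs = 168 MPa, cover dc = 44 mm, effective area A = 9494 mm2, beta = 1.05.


w = 0.011 * beta * fs * (dc * A)^(1/3) / 1000
= 0.011 * 1.05 * 168 * (44 * 9494)^(1/3) / 1000
= 0.145 mm

0.145


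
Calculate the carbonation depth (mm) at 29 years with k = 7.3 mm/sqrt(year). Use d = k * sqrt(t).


depth = k * sqrt(t)
= 7.3 * sqrt(29)
= 39.31 mm

39.31


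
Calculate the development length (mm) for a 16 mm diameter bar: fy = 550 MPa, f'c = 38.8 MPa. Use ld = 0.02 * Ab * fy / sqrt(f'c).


Ab = pi * 16^2 / 4 = 201.062 mm2
ld = 0.02 * 201.062 * 550 / sqrt(38.8)
= 355.1 mm

355.1


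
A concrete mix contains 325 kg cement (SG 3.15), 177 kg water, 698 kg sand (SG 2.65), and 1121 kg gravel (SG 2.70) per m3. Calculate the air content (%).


Vol cement = 325 / (3.15 * 1000) = 0.103175 m3
Vol water = 177 / 1000 = 0.177 m3
Vol sand = 698 / (2.65 * 1000) = 0.263396 m3
Vol gravel = 1121 / (2.70 * 1000) = 0.415185 m3
Total solid + water volume = 0.958756 m3
Air = (1 - 0.958756) * 100 = 4.12%

4.12


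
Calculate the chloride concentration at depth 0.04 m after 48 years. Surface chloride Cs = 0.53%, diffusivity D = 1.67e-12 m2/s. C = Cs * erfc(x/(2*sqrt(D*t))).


t_seconds = 48 * 365.25 * 24 * 3600 = 1514764800.0 s
arg = 0.04 / (2 * sqrt(1.67e-12 * 1514764800.0))
= 0.3976
erfc(0.3976) = 0.5739
C = 0.53 * 0.5739 = 0.3042%

0.3042


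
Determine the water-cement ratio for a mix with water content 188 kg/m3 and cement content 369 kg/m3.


w/c = water / cement
w/c = 188 / 369 = 0.509

0.509


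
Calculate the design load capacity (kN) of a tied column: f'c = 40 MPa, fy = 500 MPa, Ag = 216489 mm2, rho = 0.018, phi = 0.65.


Ast = rho * Ag = 0.018 * 216489 = 3896.802 mm2
phi*Pn = 0.65 * 0.80 * (0.85 * 40 * (216489 - 3896.802) + 500 * 3896.802) / 1000
= 4771.8 kN

4771.8


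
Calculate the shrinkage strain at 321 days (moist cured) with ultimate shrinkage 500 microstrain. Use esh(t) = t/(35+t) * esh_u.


esh(321) = 321 / (35 + 321) * 500
= 321 / 356 * 500
= 450.8 microstrain

450.8


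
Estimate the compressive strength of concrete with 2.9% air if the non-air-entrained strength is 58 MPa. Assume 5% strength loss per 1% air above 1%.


Strength loss = (2.9 - 1) * 5 = 9.5%
f'c = 58 * (1 - 9.5/100)
= 52.49 MPa

52.49


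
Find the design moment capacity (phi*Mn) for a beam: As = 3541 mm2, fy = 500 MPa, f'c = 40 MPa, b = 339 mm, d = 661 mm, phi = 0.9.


a = As * fy / (0.85 * f'c * b)
= 3541 * 500 / (0.85 * 40 * 339)
= 153.6092 mm
Mn = As * fy * (d - a/2) / 10^6
= 1034.3179 kN-m
phi*Mn = 0.9 * 1034.3179 = 930.89 kN-m

930.89


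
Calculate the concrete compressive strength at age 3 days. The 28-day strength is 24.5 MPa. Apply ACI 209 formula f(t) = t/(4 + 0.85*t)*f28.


f(3) = 3 / (4 + 0.85 * 3) * 24.5
= 3 / 6.55 * 24.5
= 11.22 MPa

11.22


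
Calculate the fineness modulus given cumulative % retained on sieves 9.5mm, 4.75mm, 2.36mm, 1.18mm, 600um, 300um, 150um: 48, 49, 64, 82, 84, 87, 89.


FM = sum(cumulative % retained) / 100
= 503 / 100
= 5.03

5.03


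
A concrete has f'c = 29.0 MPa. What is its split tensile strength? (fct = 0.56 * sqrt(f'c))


fct = 0.56 * sqrt(29.0)
= 0.56 * 5.385
= 3.016 MPa

3.016


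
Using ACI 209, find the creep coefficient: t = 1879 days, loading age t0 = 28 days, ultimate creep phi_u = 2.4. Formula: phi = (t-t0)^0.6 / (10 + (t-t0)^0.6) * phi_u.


dt = 1879 - 28 = 1851
phi = 1851^0.6 / (10 + 1851^0.6) * 2.4
= 2.163

2.163


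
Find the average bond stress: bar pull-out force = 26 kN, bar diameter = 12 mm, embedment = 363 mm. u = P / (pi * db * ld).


u = P / (pi * db * ld)
= 26 * 1000 / (pi * 12 * 363)
= 1.9 MPa

1.9


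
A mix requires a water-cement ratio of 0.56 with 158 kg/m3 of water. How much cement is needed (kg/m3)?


Cement = water / (w/c)
= 158 / 0.56
= 282.1 kg/m3

282.1


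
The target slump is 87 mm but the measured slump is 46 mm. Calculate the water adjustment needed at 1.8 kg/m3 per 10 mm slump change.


Difference = 87 - 46 = 41 mm
Water adjustment = 41 * 1.8 / 10 = 7.4 kg/m3

7.4


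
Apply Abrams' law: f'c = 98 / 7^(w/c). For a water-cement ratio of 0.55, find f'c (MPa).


f'c = 98 / 7^0.55
= 98 / 2.916
= 33.61 MPa

33.61


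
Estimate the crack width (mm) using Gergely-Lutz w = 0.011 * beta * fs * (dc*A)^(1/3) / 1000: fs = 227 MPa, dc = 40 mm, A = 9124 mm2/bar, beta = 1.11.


w = 0.011 * beta * fs * (dc * A)^(1/3) / 1000
= 0.011 * 1.11 * 227 * (40 * 9124)^(1/3) / 1000
= 0.198 mm

0.198


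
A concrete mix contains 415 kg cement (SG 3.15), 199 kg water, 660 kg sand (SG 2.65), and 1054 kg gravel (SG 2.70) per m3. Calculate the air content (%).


Vol cement = 415 / (3.15 * 1000) = 0.131746 m3
Vol water = 199 / 1000 = 0.199 m3
Vol sand = 660 / (2.65 * 1000) = 0.249057 m3
Vol gravel = 1054 / (2.70 * 1000) = 0.39037 m3
Total solid + water volume = 0.970173 m3
Air = (1 - 0.970173) * 100 = 2.98%

2.98


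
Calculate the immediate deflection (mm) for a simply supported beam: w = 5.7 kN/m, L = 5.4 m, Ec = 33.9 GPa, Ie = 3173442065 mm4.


Convert: L = 5.4 m = 5400 mm, Ec = 33.9 GPa = 33900 MPa
delta = 5 * 5.7 * 5400^4 / (384 * 33900 * 3173442065)
= 0.59 mm

0.59


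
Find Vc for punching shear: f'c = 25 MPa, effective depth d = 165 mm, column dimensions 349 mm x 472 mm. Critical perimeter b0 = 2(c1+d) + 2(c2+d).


b0 = 2*(349 + 165) + 2*(472 + 165) = 2302 mm
Vc = 0.33 * sqrt(25) * 2302 * 165 / 1000
= 626.72 kN

626.72


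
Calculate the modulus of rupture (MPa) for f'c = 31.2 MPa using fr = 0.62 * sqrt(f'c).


fr = 0.62 * sqrt(31.2)
= 3.463 MPa

3.463


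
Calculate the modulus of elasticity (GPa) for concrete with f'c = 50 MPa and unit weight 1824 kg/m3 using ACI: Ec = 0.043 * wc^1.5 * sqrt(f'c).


Ec = 0.043 * 1824^1.5 * sqrt(50) / 1000
= 23.69 GPa

23.69


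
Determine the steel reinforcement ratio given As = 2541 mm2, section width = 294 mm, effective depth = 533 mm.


rho = As / (b * d)
= 2541 / (294 * 533)
= 0.0162

0.0162


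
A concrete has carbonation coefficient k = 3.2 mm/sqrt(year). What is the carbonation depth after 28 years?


depth = k * sqrt(t)
= 3.2 * sqrt(28)
= 16.93 mm

16.93


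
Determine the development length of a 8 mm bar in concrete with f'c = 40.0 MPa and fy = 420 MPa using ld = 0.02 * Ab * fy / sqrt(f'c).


Ab = pi * 8^2 / 4 = 50.265 mm2
ld = 0.02 * 50.265 * 420 / sqrt(40.0)
= 66.8 mm

66.8
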